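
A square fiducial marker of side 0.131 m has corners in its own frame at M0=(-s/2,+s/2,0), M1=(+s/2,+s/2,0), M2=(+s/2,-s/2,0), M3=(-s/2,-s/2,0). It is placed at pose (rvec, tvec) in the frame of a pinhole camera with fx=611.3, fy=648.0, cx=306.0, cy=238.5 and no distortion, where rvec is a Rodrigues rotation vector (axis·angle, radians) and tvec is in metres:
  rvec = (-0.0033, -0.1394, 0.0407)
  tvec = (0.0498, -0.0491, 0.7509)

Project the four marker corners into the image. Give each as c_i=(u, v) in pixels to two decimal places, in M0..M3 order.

c0=(291.45, 250.45) c1=(396.11, 254.72) c2=(400.26, 143.16) c3=(295.81, 136.16)

Intrinsics K: fx=611.3, fy=648.0, cx=306.0, cy=238.5
Marker side s = 0.131 m; corners in marker frame (Z=0):
  M0 = (-0.0655, +0.0655, 0)
  M1 = (+0.0655, +0.0655, 0)
  M2 = (+0.0655, -0.0655, 0)
  M3 = (-0.0655, -0.0655, 0)
rvec = (-0.0033, -0.1394, 0.0407), |rvec| = θ = 0.14526 rad = 8.323°
Rodrigues: sinθ=0.14475, 1−cosθ=0.01053; R = I + sinθ·[k]× + (1−cosθ)·[k]×²:
    [+0.98947 -0.04033 -0.13898]
    [+0.04079 +0.99917 +0.00046]
    [+0.13884 -0.00612 +0.99030]
t = (0.0498, -0.0491, 0.7509) m
M0: Pc = R·M0+t = (-0.01765, +0.01367, +0.74140); u = 611.3·(-0.01765)/0.74140 + 306.0 = 291.4456, v = 648.0·(+0.01367)/0.74140 + 238.5 = 250.4513
M1: Pc = R·M1+t = (+0.11197, +0.01902, +0.75959); u = 611.3·(+0.11197)/0.75959 + 306.0 = 396.1097, v = 648.0·(+0.01902)/0.75959 + 238.5 = 254.7232
M2: Pc = R·M2+t = (+0.11725, -0.11187, +0.76040); u = 611.3·(+0.11725)/0.76040 + 306.0 = 400.2617, v = 648.0·(-0.11187)/0.76040 + 238.5 = 143.1623
M3: Pc = R·M3+t = (-0.01237, -0.11722, +0.74221); u = 611.3·(-0.01237)/0.74221 + 306.0 = 295.8125, v = 648.0·(-0.11722)/0.74221 + 238.5 = 136.1611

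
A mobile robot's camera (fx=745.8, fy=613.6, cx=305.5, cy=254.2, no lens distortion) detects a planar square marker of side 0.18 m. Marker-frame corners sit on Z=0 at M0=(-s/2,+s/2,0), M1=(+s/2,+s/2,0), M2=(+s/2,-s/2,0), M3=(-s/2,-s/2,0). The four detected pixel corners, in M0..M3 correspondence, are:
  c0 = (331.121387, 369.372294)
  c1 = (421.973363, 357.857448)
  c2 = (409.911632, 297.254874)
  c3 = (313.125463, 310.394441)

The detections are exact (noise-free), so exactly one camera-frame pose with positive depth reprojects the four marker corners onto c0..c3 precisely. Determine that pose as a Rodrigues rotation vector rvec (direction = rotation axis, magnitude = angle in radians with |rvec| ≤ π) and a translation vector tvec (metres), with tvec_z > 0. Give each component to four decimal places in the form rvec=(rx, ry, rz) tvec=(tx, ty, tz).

rvec=(0.5517, 0.0577, -0.1984) tvec=(0.1205, 0.1858, 1.4158)

Intrinsics K: fx=745.8, fy=613.6, cx=305.5, cy=254.2
Marker side s = 0.18 m; corners in marker frame (Z=0):
  M0 = (-0.0900, +0.0900, 0)
  M1 = (+0.0900, +0.0900, 0)
  M2 = (+0.0900, -0.0900, 0)
  M3 = (-0.0900, -0.0900, 0)
Detected image corners:
  c0 = (331.121387, 369.372294) px
  c1 = (421.973363, 357.857448) px
  c2 = (409.911632, 297.254874) px
  c3 = (313.125463, 310.394441) px
Planar DLT: solve 8×8 A·h = b for H (H[2,2]=1):
  H  [+492.62908 +217.77640 +368.95796]
  H  [-93.70141 +453.46824 +334.74014]
  H  [-0.07601 +0.36357 +1.00000]
B = K⁻¹H; ‖b₁‖=0.706315, ‖b₂‖=0.706315; λ = 2/(‖b₁‖+‖b₂‖) = 1.415799, sign → tz>0 ⇒ λ=+1.415799
r₁ = λ·B[:,0] = (+0.97927,-0.17162,-0.10761); r₂ = λ·B[:,1] = (+0.20256,+0.83307,+0.51475)
r₃ = r₁×r₂ = (+0.00130,-0.52587,+0.85056); SVD([r₁ r₂ r₃]) → R = UVᵀ:
  R  [+0.97927 +0.20256 +0.00130]
  R  [-0.17162 +0.83307 -0.52587]
  R  [-0.10761 +0.51475 +0.85056]
t = (+0.12047, +0.18584, +1.41580) m
tr R = 2.662901; θ = arccos((tr R − 1)/2) = 0.589083 rad = 33.752°
axis k = ((R−Rᵀ)₃₂, (R−Rᵀ)₁₃, (R−Rᵀ)₂₁) / (2 sinθ) = (+0.936481, +0.098013, -0.336743)
rvec = θ·k = (+0.551666, +0.057738, -0.198370)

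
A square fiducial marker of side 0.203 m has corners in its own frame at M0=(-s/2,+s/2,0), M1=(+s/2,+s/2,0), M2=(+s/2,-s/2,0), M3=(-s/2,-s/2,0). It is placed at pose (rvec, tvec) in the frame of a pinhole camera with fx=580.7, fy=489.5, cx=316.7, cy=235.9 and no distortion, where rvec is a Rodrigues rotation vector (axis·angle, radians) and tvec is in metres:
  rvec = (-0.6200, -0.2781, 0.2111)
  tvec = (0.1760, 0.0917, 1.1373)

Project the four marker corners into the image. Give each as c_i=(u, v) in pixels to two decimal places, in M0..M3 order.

c0=(354.69, 302.71) c1=(454.58, 325.38) c2=(451.61, 251.63) c3=(361.89, 228.84)

Intrinsics K: fx=580.7, fy=489.5, cx=316.7, cy=235.9
Marker side s = 0.203 m; corners in marker frame (Z=0):
  M0 = (-0.1015, +0.1015, 0)
  M1 = (+0.1015, +0.1015, 0)
  M2 = (+0.1015, -0.1015, 0)
  M3 = (-0.1015, -0.1015, 0)
rvec = (-0.6200, -0.2781, 0.2111), |rvec| = θ = 0.71155 rad = 40.769°
Rodrigues: sinθ=0.65301, 1−cosθ=0.24265; R = I + sinθ·[k]× + (1−cosθ)·[k]×²:
    [+0.94158 -0.11110 -0.31795]
    [+0.27637 +0.79442 +0.54085]
    [+0.19249 -0.59713 +0.77871]
t = (0.1760, 0.0917, 1.1373) m
M0: Pc = R·M0+t = (+0.06915, +0.14428, +1.05715); u = 580.7·(+0.06915)/1.05715 + 316.7 = 354.6864, v = 489.5·(+0.14428)/1.05715 + 235.9 = 302.7078
M1: Pc = R·M1+t = (+0.26029, +0.20038, +1.09623); u = 580.7·(+0.26029)/1.09623 + 316.7 = 454.5840, v = 489.5·(+0.20038)/1.09623 + 235.9 = 325.3778
M2: Pc = R·M2+t = (+0.28285, +0.03912, +1.21745); u = 580.7·(+0.28285)/1.21745 + 316.7 = 451.6127, v = 489.5·(+0.03912)/1.21745 + 235.9 = 251.6282
M3: Pc = R·M3+t = (+0.09171, -0.01698, +1.17837); u = 580.7·(+0.09171)/1.17837 + 316.7 = 361.8928, v = 489.5·(-0.01698)/1.17837 + 235.9 = 228.8446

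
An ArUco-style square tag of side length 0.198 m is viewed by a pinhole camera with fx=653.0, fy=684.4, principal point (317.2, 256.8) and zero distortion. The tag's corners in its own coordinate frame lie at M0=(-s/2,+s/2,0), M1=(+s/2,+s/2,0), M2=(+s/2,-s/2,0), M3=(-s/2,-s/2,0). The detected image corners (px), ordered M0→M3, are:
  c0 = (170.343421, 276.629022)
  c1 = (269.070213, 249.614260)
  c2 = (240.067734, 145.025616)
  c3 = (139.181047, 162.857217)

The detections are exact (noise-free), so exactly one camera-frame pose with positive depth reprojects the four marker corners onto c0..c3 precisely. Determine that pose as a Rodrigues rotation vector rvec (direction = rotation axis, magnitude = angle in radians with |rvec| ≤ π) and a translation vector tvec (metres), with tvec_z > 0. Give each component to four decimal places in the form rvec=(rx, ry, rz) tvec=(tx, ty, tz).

Intrinsics K: fx=653.0, fy=684.4, cx=317.2, cy=256.8
Marker side s = 0.198 m; corners in marker frame (Z=0):
  M0 = (-0.0990, +0.0990, 0)
  M1 = (+0.0990, +0.0990, 0)
  M2 = (+0.0990, -0.0990, 0)
  M3 = (-0.0990, -0.0990, 0)
Detected image corners:
  c0 = (170.343421, 276.629022) px
  c1 = (269.070213, 249.614260) px
  c2 = (240.067734, 145.025616) px
  c3 = (139.181047, 162.857217) px
Planar DLT: solve 8×8 A·h = b for H (H[2,2]=1):
  H  [+590.28382 +148.09211 +206.72011]
  H  [-25.37980 +546.76821 +207.96867]
  H  [+0.42117 -0.01765 +1.00000]
B = K⁻¹H; ‖b₁‖=0.839389, ‖b₂‖=0.839389; λ = 2/(‖b₁‖+‖b₂‖) = 1.191343, sign → tz>0 ⇒ λ=+1.191343
r₁ = λ·B[:,0] = (+0.83319,-0.23245,+0.50176); r₂ = λ·B[:,1] = (+0.28039,+0.95965,-0.02102)
r₃ = r₁×r₂ = (-0.47663,+0.15821,+0.86475); SVD([r₁ r₂ r₃]) → R = UVᵀ:
  R  [+0.83319 +0.28039 -0.47663]
  R  [-0.23245 +0.95965 +0.15821]
  R  [+0.50176 -0.02102 +0.86475]
t = (-0.20156, -0.08500, +1.19134) m
tr R = 2.657592; θ = arccos((tr R − 1)/2) = 0.593844 rad = 34.025°
axis k = ((R−Rᵀ)₃₂, (R−Rᵀ)₁₃, (R−Rᵀ)₂₁) / (2 sinθ) = (-0.160158, -0.874267, -0.458264)
rvec = θ·k = (-0.095109, -0.519179, -0.272137)

rvec=(-0.0951, -0.5192, -0.2721) tvec=(-0.2016, -0.0850, 1.1913)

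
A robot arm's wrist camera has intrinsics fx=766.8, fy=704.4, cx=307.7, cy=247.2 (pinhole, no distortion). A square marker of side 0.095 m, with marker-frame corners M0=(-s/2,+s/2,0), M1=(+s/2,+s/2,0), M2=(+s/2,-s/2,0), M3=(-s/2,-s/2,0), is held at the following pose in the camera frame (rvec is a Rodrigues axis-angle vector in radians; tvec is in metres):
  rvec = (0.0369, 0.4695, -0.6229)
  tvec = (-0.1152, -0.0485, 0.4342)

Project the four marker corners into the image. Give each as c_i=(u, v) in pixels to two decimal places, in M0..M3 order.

c0=(99.88, 273.03) c1=(205.66, 185.02) c2=(108.96, 56.22) c3=(14.16, 153.86)

Intrinsics K: fx=766.8, fy=704.4, cx=307.7, cy=247.2
Marker side s = 0.095 m; corners in marker frame (Z=0):
  M0 = (-0.0475, +0.0475, 0)
  M1 = (+0.0475, +0.0475, 0)
  M2 = (+0.0475, -0.0475, 0)
  M3 = (-0.0475, -0.0475, 0)
rvec = (0.0369, 0.4695, -0.6229), |rvec| = θ = 0.78089 rad = 44.742°
Rodrigues: sinθ=0.70392, 1−cosθ=0.28972; R = I + sinθ·[k]× + (1−cosθ)·[k]×²:
    [+0.71093 +0.56973 +0.41230]
    [-0.55326 +0.81501 -0.17221]
    [-0.43414 -0.10568 +0.89463]
t = (-0.1152, -0.0485, 0.4342) m
M0: Pc = R·M0+t = (-0.12191, +0.01649, +0.44980); u = 766.8·(-0.12191)/0.44980 + 307.7 = 99.8785, v = 704.4·(+0.01649)/0.44980 + 247.2 = 273.0286
M1: Pc = R·M1+t = (-0.05437, -0.03607, +0.40856); u = 766.8·(-0.05437)/0.40856 + 307.7 = 205.6584, v = 704.4·(-0.03607)/0.40856 + 247.2 = 185.0165
M2: Pc = R·M2+t = (-0.10849, -0.11349, +0.41860); u = 766.8·(-0.10849)/0.41860 + 307.7 = 108.9599, v = 704.4·(-0.11349)/0.41860 + 247.2 = 56.2185
M3: Pc = R·M3+t = (-0.17603, -0.06093, +0.45984); u = 766.8·(-0.17603)/0.45984 + 307.7 = 14.1624, v = 704.4·(-0.06093)/0.45984 + 247.2 = 153.8609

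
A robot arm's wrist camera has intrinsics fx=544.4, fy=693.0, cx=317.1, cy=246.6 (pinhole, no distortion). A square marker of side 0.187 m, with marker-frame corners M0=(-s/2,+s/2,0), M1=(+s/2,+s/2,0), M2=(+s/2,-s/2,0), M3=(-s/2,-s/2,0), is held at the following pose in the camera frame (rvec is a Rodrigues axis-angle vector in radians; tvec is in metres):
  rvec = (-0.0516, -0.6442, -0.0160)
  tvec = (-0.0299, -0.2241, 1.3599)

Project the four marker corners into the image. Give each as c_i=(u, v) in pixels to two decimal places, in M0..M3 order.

c0=(274.48, 176.84) c1=(335.51, 182.49) c2=(333.19, 91.73) c3=(272.33, 78.31)

Intrinsics K: fx=544.4, fy=693.0, cx=317.1, cy=246.6
Marker side s = 0.187 m; corners in marker frame (Z=0):
  M0 = (-0.0935, +0.0935, 0)
  M1 = (+0.0935, +0.0935, 0)
  M2 = (+0.0935, -0.0935, 0)
  M3 = (-0.0935, -0.0935, 0)
rvec = (-0.0516, -0.6442, -0.0160), |rvec| = θ = 0.64646 rad = 37.040°
Rodrigues: sinθ=0.60237, 1−cosθ=0.20178; R = I + sinθ·[k]× + (1−cosθ)·[k]×²:
    [+0.79951 +0.03096 -0.59986]
    [+0.00114 +0.99859 +0.05306]
    [+0.60066 -0.04310 +0.79834]
t = (-0.0299, -0.2241, 1.3599) m
M0: Pc = R·M0+t = (-0.10176, -0.13084, +1.29971); u = 544.4·(-0.10176)/1.29971 + 317.1 = 274.4768, v = 693.0·(-0.13084)/1.29971 + 246.6 = 176.8374
M1: Pc = R·M1+t = (+0.04775, -0.13063, +1.41203); u = 544.4·(+0.04775)/1.41203 + 317.1 = 335.5091, v = 693.0·(-0.13063)/1.41203 + 246.6 = 182.4915
M2: Pc = R·M2+t = (+0.04196, -0.31736, +1.42009); u = 544.4·(+0.04196)/1.42009 + 317.1 = 333.1853, v = 693.0·(-0.31736)/1.42009 + 246.6 = 91.7286
M3: Pc = R·M3+t = (-0.10755, -0.31757, +1.30777); u = 544.4·(-0.10755)/1.30777 + 317.1 = 272.3296, v = 693.0·(-0.31757)/1.30777 + 246.6 = 78.3138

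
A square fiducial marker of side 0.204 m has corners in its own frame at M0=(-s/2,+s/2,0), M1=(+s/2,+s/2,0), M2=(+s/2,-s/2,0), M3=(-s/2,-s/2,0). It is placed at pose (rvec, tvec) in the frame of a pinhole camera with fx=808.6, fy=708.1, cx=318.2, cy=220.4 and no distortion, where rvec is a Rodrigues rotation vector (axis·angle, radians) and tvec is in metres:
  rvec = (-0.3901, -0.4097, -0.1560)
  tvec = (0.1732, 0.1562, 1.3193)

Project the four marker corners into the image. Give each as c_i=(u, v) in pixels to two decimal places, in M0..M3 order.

c0=(385.66, 366.61) c1=(494.01, 349.69) c2=(458.79, 248.73) c3=(353.84, 258.22)

Intrinsics K: fx=808.6, fy=708.1, cx=318.2, cy=220.4
Marker side s = 0.204 m; corners in marker frame (Z=0):
  M0 = (-0.1020, +0.1020, 0)
  M1 = (+0.1020, +0.1020, 0)
  M2 = (+0.1020, -0.1020, 0)
  M3 = (-0.1020, -0.1020, 0)
rvec = (-0.3901, -0.4097, -0.1560), |rvec| = θ = 0.58683 rad = 33.623°
Rodrigues: sinθ=0.55372, 1−cosθ=0.16730; R = I + sinθ·[k]× + (1−cosθ)·[k]×²:
    [+0.90663 +0.22484 -0.35702]
    [-0.06955 +0.91425 +0.39914]
    [+0.41615 -0.33704 +0.84452]
t = (0.1732, 0.1562, 1.3193) m
M0: Pc = R·M0+t = (+0.10366, +0.25655, +1.24247); u = 808.6·(+0.10366)/1.24247 + 318.2 = 385.6603, v = 708.1·(+0.25655)/1.24247 + 220.4 = 366.6094
M1: Pc = R·M1+t = (+0.28861, +0.24236, +1.32737); u = 808.6·(+0.28861)/1.32737 + 318.2 = 494.0143, v = 708.1·(+0.24236)/1.32737 + 220.4 = 349.6889
M2: Pc = R·M2+t = (+0.24274, +0.05585, +1.39613); u = 808.6·(+0.24274)/1.39613 + 318.2 = 458.7901, v = 708.1·(+0.05585)/1.39613 + 220.4 = 248.7277
M3: Pc = R·M3+t = (+0.05779, +0.07004, +1.31123); u = 808.6·(+0.05779)/1.31123 + 318.2 = 353.8372, v = 708.1·(+0.07004)/1.31123 + 220.4 = 258.2242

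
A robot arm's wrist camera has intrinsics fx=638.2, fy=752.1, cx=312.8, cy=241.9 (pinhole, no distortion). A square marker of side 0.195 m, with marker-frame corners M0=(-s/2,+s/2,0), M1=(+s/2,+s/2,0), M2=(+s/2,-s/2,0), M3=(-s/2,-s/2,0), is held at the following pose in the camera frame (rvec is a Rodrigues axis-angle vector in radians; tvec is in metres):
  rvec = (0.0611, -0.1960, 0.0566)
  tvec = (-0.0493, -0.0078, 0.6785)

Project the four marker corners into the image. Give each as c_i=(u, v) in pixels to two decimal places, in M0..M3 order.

c0=(167.98, 337.47) c1=(349.22, 342.74) c2=(360.96, 133.18) c3=(177.43, 115.56)

Intrinsics K: fx=638.2, fy=752.1, cx=312.8, cy=241.9
Marker side s = 0.195 m; corners in marker frame (Z=0):
  M0 = (-0.0975, +0.0975, 0)
  M1 = (+0.0975, +0.0975, 0)
  M2 = (+0.0975, -0.0975, 0)
  M3 = (-0.0975, -0.0975, 0)
rvec = (0.0611, -0.1960, 0.0566), |rvec| = θ = 0.21296 rad = 12.202°
Rodrigues: sinθ=0.21136, 1−cosθ=0.02259; R = I + sinθ·[k]× + (1−cosθ)·[k]×²:
    [+0.97927 -0.06214 -0.19280]
    [+0.05021 +0.99654 -0.06617]
    [+0.19624 +0.05511 +0.97900]
t = (-0.0493, -0.0078, 0.6785) m
M0: Pc = R·M0+t = (-0.15084, +0.08447, +0.66474); u = 638.2·(-0.15084)/0.66474 + 312.8 = 167.9850, v = 752.1·(+0.08447)/0.66474 + 241.9 = 337.4686
M1: Pc = R·M1+t = (+0.04012, +0.09426, +0.70301); u = 638.2·(+0.04012)/0.70301 + 312.8 = 349.2217, v = 752.1·(+0.09426)/0.70301 + 241.9 = 342.7407
M2: Pc = R·M2+t = (+0.05224, -0.10007, +0.69226); u = 638.2·(+0.05224)/0.69226 + 312.8 = 360.9579, v = 752.1·(-0.10007)/0.69226 + 241.9 = 133.1822
M3: Pc = R·M3+t = (-0.13872, -0.10986, +0.65399); u = 638.2·(-0.13872)/0.65399 + 312.8 = 177.4296, v = 752.1·(-0.10986)/0.65399 + 241.9 = 115.5614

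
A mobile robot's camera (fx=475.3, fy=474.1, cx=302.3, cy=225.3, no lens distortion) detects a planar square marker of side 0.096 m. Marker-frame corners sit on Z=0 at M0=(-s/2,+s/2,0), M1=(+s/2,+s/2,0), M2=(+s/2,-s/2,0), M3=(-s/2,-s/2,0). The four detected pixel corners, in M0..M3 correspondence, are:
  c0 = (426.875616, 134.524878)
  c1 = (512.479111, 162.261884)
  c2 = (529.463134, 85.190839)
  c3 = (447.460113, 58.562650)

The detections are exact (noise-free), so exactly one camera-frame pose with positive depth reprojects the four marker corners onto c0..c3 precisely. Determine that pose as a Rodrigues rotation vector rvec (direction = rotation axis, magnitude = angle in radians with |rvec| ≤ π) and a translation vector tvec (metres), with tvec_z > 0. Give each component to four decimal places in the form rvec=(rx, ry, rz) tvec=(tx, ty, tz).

rvec=(-0.2303, -0.0402, 0.3112) tvec=(0.1927, -0.1266, 0.5175)

Intrinsics K: fx=475.3, fy=474.1, cx=302.3, cy=225.3
Marker side s = 0.096 m; corners in marker frame (Z=0):
  M0 = (-0.0480, +0.0480, 0)
  M1 = (+0.0480, +0.0480, 0)
  M2 = (+0.0480, -0.0480, 0)
  M3 = (-0.0480, -0.0480, 0)
Detected image corners:
  c0 = (426.875616, 134.524878) px
  c1 = (512.479111, 162.261884) px
  c2 = (529.463134, 85.190839) px
  c3 = (447.460113, 58.562650) px
Planar DLT: solve 8×8 A·h = b for H (H[2,2]=1):
  H  [+876.11579 -409.26388 +479.28547]
  H  [+283.84838 +747.94479 +109.32113]
  H  [+0.00744 -0.44587 +1.00000]
B = K⁻¹H; ‖b₁‖=1.932504, ‖b₂‖=1.932504; λ = 2/(‖b₁‖+‖b₂‖) = 0.517463, sign → tz>0 ⇒ λ=+0.517463
r₁ = λ·B[:,0] = (+0.95139,+0.30798,+0.00385); r₂ = λ·B[:,1] = (-0.29883,+0.92600,-0.23072)
r₃ = r₁×r₂ = (-0.07462,+0.21835,+0.97301); SVD([r₁ r₂ r₃]) → R = UVᵀ:
  R  [+0.95139 -0.29883 -0.07462]
  R  [+0.30798 +0.92600 +0.21835]
  R  [+0.00385 -0.23072 +0.97301]
t = (+0.19269, -0.12659, +0.51746) m
tr R = 2.850395; θ = arccos((tr R − 1)/2) = 0.389241 rad = 22.302°
axis k = ((R−Rᵀ)₃₂, (R−Rᵀ)₁₃, (R−Rᵀ)₂₁) / (2 sinθ) = (-0.591684, -0.103399, +0.799511)
rvec = θ·k = (-0.230308, -0.040247, +0.311202)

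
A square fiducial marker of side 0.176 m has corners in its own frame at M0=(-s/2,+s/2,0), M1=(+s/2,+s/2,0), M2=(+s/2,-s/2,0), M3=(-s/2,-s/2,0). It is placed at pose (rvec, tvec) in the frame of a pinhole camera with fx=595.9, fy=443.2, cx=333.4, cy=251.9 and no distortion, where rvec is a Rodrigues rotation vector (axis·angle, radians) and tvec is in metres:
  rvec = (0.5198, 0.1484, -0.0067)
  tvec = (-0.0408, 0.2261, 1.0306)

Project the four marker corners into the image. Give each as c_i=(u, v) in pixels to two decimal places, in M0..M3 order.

c0=(265.41, 374.15) c1=(361.54, 379.34) c2=(359.31, 321.23) c3=(254.88, 317.05)

Intrinsics K: fx=595.9, fy=443.2, cx=333.4, cy=251.9
Marker side s = 0.176 m; corners in marker frame (Z=0):
  M0 = (-0.0880, +0.0880, 0)
  M1 = (+0.0880, +0.0880, 0)
  M2 = (+0.0880, -0.0880, 0)
  M3 = (-0.0880, -0.0880, 0)
rvec = (0.5198, 0.1484, -0.0067), |rvec| = θ = 0.54061 rad = 30.975°
Rodrigues: sinθ=0.51466, 1−cosθ=0.14261; R = I + sinθ·[k]× + (1−cosθ)·[k]×²:
    [+0.98923 +0.04402 +0.13958]
    [+0.03126 +0.86814 -0.49533]
    [-0.14298 +0.49436 +0.85742]
t = (-0.0408, 0.2261, 1.0306) m
M0: Pc = R·M0+t = (-0.12398, +0.29975, +1.08669); u = 595.9·(-0.12398)/1.08669 + 333.4 = 265.4143, v = 443.2·(+0.29975)/1.08669 + 251.9 = 374.1499
M1: Pc = R·M1+t = (+0.05013, +0.30525, +1.06152); u = 595.9·(+0.05013)/1.06152 + 333.4 = 361.5389, v = 443.2·(+0.30525)/1.06152 + 251.9 = 379.3449
M2: Pc = R·M2+t = (+0.04238, +0.15245, +0.97451); u = 595.9·(+0.04238)/0.97451 + 333.4 = 359.3140, v = 443.2·(+0.15245)/0.97451 + 251.9 = 321.2349
M3: Pc = R·M3+t = (-0.13173, +0.14695, +0.99968); u = 595.9·(-0.13173)/0.99968 + 333.4 = 254.8792, v = 443.2·(+0.14695)/0.99968 + 251.9 = 317.0504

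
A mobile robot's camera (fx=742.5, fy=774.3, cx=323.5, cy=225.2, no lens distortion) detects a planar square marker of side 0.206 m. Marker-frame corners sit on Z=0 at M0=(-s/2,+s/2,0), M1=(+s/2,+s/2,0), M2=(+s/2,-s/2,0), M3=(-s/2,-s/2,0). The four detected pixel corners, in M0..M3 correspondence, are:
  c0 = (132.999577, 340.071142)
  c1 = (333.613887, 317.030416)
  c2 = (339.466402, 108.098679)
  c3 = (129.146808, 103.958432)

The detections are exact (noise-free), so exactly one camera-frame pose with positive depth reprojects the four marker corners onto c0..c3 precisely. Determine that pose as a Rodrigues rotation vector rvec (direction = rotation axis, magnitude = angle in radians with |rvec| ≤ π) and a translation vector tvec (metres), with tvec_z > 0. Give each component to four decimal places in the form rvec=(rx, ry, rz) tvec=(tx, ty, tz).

Intrinsics K: fx=742.5, fy=774.3, cx=323.5, cy=225.2
Marker side s = 0.206 m; corners in marker frame (Z=0):
  M0 = (-0.1030, +0.1030, 0)
  M1 = (+0.1030, +0.1030, 0)
  M2 = (+0.1030, -0.1030, 0)
  M3 = (-0.1030, -0.1030, 0)
Detected image corners:
  c0 = (132.999577, 340.071142) px
  c1 = (333.613887, 317.030416) px
  c2 = (339.466402, 108.098679) px
  c3 = (129.146808, 103.958432) px
Planar DLT: solve 8×8 A·h = b for H (H[2,2]=1):
  H  [+1137.79253 +47.98074 +240.17349]
  H  [+83.53380 +1126.57003 +219.65762]
  H  [+0.60282 +0.23223 +1.00000]
B = K⁻¹H; ‖b₁‖=1.407187, ‖b₂‖=1.407187; λ = 2/(‖b₁‖+‖b₂‖) = 0.710638, sign → tz>0 ⇒ λ=+0.710638
r₁ = λ·B[:,0] = (+0.90232,-0.04793,+0.42839); r₂ = λ·B[:,1] = (-0.02598,+0.98595,+0.16503)
r₃ = r₁×r₂ = (-0.43028,-0.16004,+0.88840); SVD([r₁ r₂ r₃]) → R = UVᵀ:
  R  [+0.90232 -0.02598 -0.43028]
  R  [-0.04793 +0.98595 -0.16004]
  R  [+0.42839 +0.16503 +0.88840]
t = (-0.07975, -0.00509, +0.71064) m
tr R = 2.776666; θ = arccos((tr R − 1)/2) = 0.477094 rad = 27.336°
axis k = ((R−Rᵀ)₃₂, (R−Rᵀ)₁₃, (R−Rᵀ)₂₁) / (2 sinθ) = (+0.353957, -0.934956, -0.023897)
rvec = θ·k = (+0.168871, -0.446063, -0.011401)

rvec=(0.1689, -0.4461, -0.0114) tvec=(-0.0798, -0.0051, 0.7106)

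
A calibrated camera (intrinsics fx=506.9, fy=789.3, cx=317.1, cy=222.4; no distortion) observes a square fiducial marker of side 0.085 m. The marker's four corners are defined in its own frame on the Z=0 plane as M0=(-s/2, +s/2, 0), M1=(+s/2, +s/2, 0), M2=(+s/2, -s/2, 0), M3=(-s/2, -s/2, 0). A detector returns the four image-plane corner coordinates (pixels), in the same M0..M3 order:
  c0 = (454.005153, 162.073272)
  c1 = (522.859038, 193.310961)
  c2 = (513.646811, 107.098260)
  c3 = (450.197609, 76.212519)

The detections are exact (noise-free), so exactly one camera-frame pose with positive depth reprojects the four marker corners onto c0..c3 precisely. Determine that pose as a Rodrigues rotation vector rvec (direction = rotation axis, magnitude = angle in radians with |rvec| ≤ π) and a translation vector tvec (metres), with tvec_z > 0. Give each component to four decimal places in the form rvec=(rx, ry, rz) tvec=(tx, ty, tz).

rvec=(-0.5984, -0.2541, 0.1903) tvec=(0.1933, -0.0659, 0.5818)

Intrinsics K: fx=506.9, fy=789.3, cx=317.1, cy=222.4
Marker side s = 0.085 m; corners in marker frame (Z=0):
  M0 = (-0.0425, +0.0425, 0)
  M1 = (+0.0425, +0.0425, 0)
  M2 = (+0.0425, -0.0425, 0)
  M3 = (-0.0425, -0.0425, 0)
Detected image corners:
  c0 = (454.005153, 162.073272) px
  c1 = (522.859038, 193.310961) px
  c2 = (513.646811, 107.098260) px
  c3 = (450.197609, 76.212519) px
Planar DLT: solve 8×8 A·h = b for H (H[2,2]=1):
  H  [+927.27161 -404.14058 +485.47560]
  H  [+407.08055 +878.66920 +133.06522]
  H  [+0.30990 -0.99169 +1.00000]
B = K⁻¹H; ‖b₁‖=1.718788, ‖b₂‖=1.718788; λ = 2/(‖b₁‖+‖b₂‖) = 0.581805, sign → tz>0 ⇒ λ=+0.581805
r₁ = λ·B[:,0] = (+0.95150,+0.24926,+0.18030); r₂ = λ·B[:,1] = (-0.10293,+0.81025,-0.57697)
r₃ = r₁×r₂ = (-0.28991,+0.53043,+0.79661); SVD([r₁ r₂ r₃]) → R = UVᵀ:
  R  [+0.95150 -0.10293 -0.28991]
  R  [+0.24926 +0.81025 +0.53043]
  R  [+0.18030 -0.57697 +0.79661]
t = (+0.19326, -0.06585, +0.58181) m
tr R = 2.558371; θ = arccos((tr R − 1)/2) = 0.677431 rad = 38.814°
axis k = ((R−Rᵀ)₃₂, (R−Rᵀ)₁₃, (R−Rᵀ)₂₁) / (2 sinθ) = (-0.883389, -0.375093, +0.280944)
rvec = θ·k = (-0.598435, -0.254100, +0.190320)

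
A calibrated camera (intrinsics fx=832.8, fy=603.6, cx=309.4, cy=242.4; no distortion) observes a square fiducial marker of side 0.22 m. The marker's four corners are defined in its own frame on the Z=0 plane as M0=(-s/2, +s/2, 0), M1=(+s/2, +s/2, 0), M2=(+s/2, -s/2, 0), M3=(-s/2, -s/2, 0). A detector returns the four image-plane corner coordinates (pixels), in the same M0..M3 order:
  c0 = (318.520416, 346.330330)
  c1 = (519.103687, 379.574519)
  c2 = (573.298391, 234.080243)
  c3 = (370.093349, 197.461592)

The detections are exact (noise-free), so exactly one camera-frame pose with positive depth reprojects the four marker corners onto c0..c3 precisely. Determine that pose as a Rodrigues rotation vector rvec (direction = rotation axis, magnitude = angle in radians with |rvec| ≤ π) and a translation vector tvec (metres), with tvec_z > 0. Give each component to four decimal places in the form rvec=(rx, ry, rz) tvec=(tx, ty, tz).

rvec=(0.0793, -0.0651, 0.2395) tvec=(0.1425, 0.0688, 0.8688)

Intrinsics K: fx=832.8, fy=603.6, cx=309.4, cy=242.4
Marker side s = 0.22 m; corners in marker frame (Z=0):
  M0 = (-0.1100, +0.1100, 0)
  M1 = (+0.1100, +0.1100, 0)
  M2 = (+0.1100, -0.1100, 0)
  M3 = (-0.1100, -0.1100, 0)
Detected image corners:
  c0 = (318.520416, 346.330330) px
  c1 = (519.103687, 379.574519) px
  c2 = (573.298391, 234.080243) px
  c3 = (370.093349, 197.461592) px
Planar DLT: solve 8×8 A·h = b for H (H[2,2]=1):
  H  [+955.46102 -204.24997 +445.96060]
  H  [+183.28491 +692.45221 +290.18273]
  H  [+0.08493 +0.08127 +1.00000]
B = K⁻¹H; ‖b₁‖=1.150971, ‖b₂‖=1.150971; λ = 2/(‖b₁‖+‖b₂‖) = 0.868831, sign → tz>0 ⇒ λ=+0.868831
r₁ = λ·B[:,0] = (+0.96939,+0.23419,+0.07379); r₂ = λ·B[:,1] = (-0.23932,+0.96837,+0.07061)
r₃ = r₁×r₂ = (-0.05492,-0.08611,+0.99477); SVD([r₁ r₂ r₃]) → R = UVᵀ:
  R  [+0.96939 -0.23932 -0.05492]
  R  [+0.23419 +0.96837 -0.08611]
  R  [+0.07379 +0.07061 +0.99477]
t = (+0.14247, +0.06878, +0.86883) m
tr R = 2.932527; θ = arccos((tr R − 1)/2) = 0.260491 rad = 14.925°
axis k = ((R−Rᵀ)₃₂, (R−Rᵀ)₁₃, (R−Rᵀ)₂₁) / (2 sinθ) = (+0.304246, -0.249853, +0.919243)
rvec = θ·k = (+0.079253, -0.065085, +0.239455)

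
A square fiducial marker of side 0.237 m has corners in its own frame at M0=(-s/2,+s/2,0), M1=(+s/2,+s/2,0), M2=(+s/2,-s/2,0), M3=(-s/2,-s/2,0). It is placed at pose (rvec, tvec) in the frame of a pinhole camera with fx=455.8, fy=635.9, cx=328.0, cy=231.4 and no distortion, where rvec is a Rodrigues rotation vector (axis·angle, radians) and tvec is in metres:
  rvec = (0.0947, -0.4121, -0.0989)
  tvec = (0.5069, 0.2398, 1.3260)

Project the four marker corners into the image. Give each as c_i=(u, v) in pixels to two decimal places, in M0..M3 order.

c0=(471.87, 413.85) c1=(533.21, 389.03) c2=(531.12, 282.27) c3=(468.34, 299.72)

Intrinsics K: fx=455.8, fy=635.9, cx=328.0, cy=231.4
Marker side s = 0.237 m; corners in marker frame (Z=0):
  M0 = (-0.1185, +0.1185, 0)
  M1 = (+0.1185, +0.1185, 0)
  M2 = (+0.1185, -0.1185, 0)
  M3 = (-0.1185, -0.1185, 0)
rvec = (0.0947, -0.4121, -0.0989), |rvec| = θ = 0.43425 rad = 24.881°
Rodrigues: sinθ=0.42073, 1−cosθ=0.09282; R = I + sinθ·[k]× + (1−cosθ)·[k]×²:
    [+0.91160 +0.07661 -0.40388]
    [-0.11503 +0.99077 -0.07169]
    [+0.39466 +0.11181 +0.91200]
t = (0.5069, 0.2398, 1.3260) m
M0: Pc = R·M0+t = (+0.40795, +0.37084, +1.29248); u = 455.8·(+0.40795)/1.29248 + 328.0 = 471.8669, v = 635.9·(+0.37084)/1.29248 + 231.4 = 413.8516
M1: Pc = R·M1+t = (+0.62400, +0.34358, +1.38602); u = 455.8·(+0.62400)/1.38602 + 328.0 = 533.2072, v = 635.9·(+0.34358)/1.38602 + 231.4 = 389.0313
M2: Pc = R·M2+t = (+0.60585, +0.10876, +1.35952); u = 455.8·(+0.60585)/1.35952 + 328.0 = 531.1195, v = 635.9·(+0.10876)/1.35952 + 231.4 = 282.2726
M3: Pc = R·M3+t = (+0.38980, +0.13602, +1.26598); u = 455.8·(+0.38980)/1.26598 + 328.0 = 468.3411, v = 635.9·(+0.13602)/1.26598 + 231.4 = 299.7247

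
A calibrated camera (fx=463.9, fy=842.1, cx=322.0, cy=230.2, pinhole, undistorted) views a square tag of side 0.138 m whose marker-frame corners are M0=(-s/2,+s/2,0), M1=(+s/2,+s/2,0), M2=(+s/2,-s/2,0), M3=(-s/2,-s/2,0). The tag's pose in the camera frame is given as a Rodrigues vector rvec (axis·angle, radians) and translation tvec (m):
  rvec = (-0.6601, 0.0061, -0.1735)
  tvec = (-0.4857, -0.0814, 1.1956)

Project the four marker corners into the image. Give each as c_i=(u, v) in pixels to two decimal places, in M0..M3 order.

c0=(103.06, 218.00) c1=(158.89, 201.77) c2=(161.79, 131.05) c3=(109.79, 145.78)

Intrinsics K: fx=463.9, fy=842.1, cx=322.0, cy=230.2
Marker side s = 0.138 m; corners in marker frame (Z=0):
  M0 = (-0.0690, +0.0690, 0)
  M1 = (+0.0690, +0.0690, 0)
  M2 = (+0.0690, -0.0690, 0)
  M3 = (-0.0690, -0.0690, 0)
rvec = (-0.6601, 0.0061, -0.1735), |rvec| = θ = 0.68255 rad = 39.107°
Rodrigues: sinθ=0.63077, 1−cosθ=0.22403; R = I + sinθ·[k]× + (1−cosθ)·[k]×²:
    [+0.98551 +0.15840 +0.06071]
    [-0.16228 +0.77599 +0.60952]
    [+0.04944 -0.61054 +0.79044]
t = (-0.4857, -0.0814, 1.1956) m
M0: Pc = R·M0+t = (-0.54277, -0.01666, +1.15006); u = 463.9·(-0.54277)/1.15006 + 322.0 = 103.0630, v = 842.1·(-0.01666)/1.15006 + 230.2 = 218.0012
M1: Pc = R·M1+t = (-0.40677, -0.03905, +1.15688); u = 463.9·(-0.40677)/1.15688 + 322.0 = 158.8888, v = 842.1·(-0.03905)/1.15688 + 230.2 = 201.7725
M2: Pc = R·M2+t = (-0.42863, -0.14614, +1.24114); u = 463.9·(-0.42863)/1.24114 + 322.0 = 161.7911, v = 842.1·(-0.14614)/1.24114 + 230.2 = 131.0454
M3: Pc = R·M3+t = (-0.56463, -0.12375, +1.23432); u = 463.9·(-0.56463)/1.23432 + 322.0 = 109.7920, v = 842.1·(-0.12375)/1.23432 + 230.2 = 145.7755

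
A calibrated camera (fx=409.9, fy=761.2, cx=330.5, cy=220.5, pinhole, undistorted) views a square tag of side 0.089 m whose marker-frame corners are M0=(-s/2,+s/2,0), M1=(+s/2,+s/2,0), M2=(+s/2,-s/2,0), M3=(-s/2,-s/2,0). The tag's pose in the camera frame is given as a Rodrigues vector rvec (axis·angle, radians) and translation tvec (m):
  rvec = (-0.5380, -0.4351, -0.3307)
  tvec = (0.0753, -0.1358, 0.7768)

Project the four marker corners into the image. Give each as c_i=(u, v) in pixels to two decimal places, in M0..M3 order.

Intrinsics K: fx=409.9, fy=761.2, cx=330.5, cy=220.5
Marker side s = 0.089 m; corners in marker frame (Z=0):
  M0 = (-0.0445, +0.0445, 0)
  M1 = (+0.0445, +0.0445, 0)
  M2 = (+0.0445, -0.0445, 0)
  M3 = (-0.0445, -0.0445, 0)
rvec = (-0.5380, -0.4351, -0.3307), |rvec| = θ = 0.76689 rad = 43.939°
Rodrigues: sinθ=0.69390, 1−cosθ=0.27993; R = I + sinθ·[k]× + (1−cosθ)·[k]×²:
    [+0.85784 +0.41064 -0.30901]
    [-0.18781 +0.81018 +0.55528]
    [+0.47837 -0.41831 +0.77213]
t = (0.0753, -0.1358, 0.7768) m
M0: Pc = R·M0+t = (+0.05540, -0.09139, +0.73690); u = 409.9·(+0.05540)/0.73690 + 330.5 = 361.3161, v = 761.2·(-0.09139)/0.73690 + 220.5 = 126.0965
M1: Pc = R·M1+t = (+0.13175, -0.10810, +0.77947); u = 409.9·(+0.13175)/0.77947 + 330.5 = 399.7818, v = 761.2·(-0.10810)/0.77947 + 220.5 = 114.9298
M2: Pc = R·M2+t = (+0.09520, -0.18021, +0.81670); u = 409.9·(+0.09520)/0.81670 + 330.5 = 378.2807, v = 761.2·(-0.18021)/0.81670 + 220.5 = 52.5365
M3: Pc = R·M3+t = (+0.01885, -0.16350, +0.77413); u = 409.9·(+0.01885)/0.77413 + 330.5 = 340.4824, v = 761.2·(-0.16350)/0.77413 + 220.5 = 59.7347

c0=(361.32, 126.10) c1=(399.78, 114.93) c2=(378.28, 52.54) c3=(340.48, 59.73)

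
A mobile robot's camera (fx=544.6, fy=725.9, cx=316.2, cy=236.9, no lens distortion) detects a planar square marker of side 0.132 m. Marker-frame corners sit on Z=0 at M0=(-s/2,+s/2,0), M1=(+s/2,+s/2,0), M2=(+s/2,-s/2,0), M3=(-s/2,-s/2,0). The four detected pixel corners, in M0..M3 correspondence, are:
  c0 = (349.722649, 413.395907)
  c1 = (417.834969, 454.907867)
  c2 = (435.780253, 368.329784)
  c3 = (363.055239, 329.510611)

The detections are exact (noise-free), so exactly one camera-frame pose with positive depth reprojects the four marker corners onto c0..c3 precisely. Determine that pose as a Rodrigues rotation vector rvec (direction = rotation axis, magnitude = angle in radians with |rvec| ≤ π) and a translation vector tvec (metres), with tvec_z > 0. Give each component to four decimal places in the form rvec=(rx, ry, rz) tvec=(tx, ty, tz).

rvec=(0.3425, 0.4736, 0.2457) tvec=(0.1278, 0.2005, 0.9380)

Intrinsics K: fx=544.6, fy=725.9, cx=316.2, cy=236.9
Marker side s = 0.132 m; corners in marker frame (Z=0):
  M0 = (-0.0660, +0.0660, 0)
  M1 = (+0.0660, +0.0660, 0)
  M2 = (+0.0660, -0.0660, 0)
  M3 = (-0.0660, -0.0660, 0)
Detected image corners:
  c0 = (349.722649, 413.395907) px
  c1 = (417.834969, 454.907867) px
  c2 = (435.780253, 368.329784) px
  c3 = (363.055239, 329.510611) px
Planar DLT: solve 8×8 A·h = b for H (H[2,2]=1):
  H  [+365.26374 +39.09000 +390.39582]
  H  [+136.83282 +802.45409 +392.09643]
  H  [-0.42837 +0.40111 +1.00000]
B = K⁻¹H; ‖b₁‖=1.066118, ‖b₂‖=1.066118; λ = 2/(‖b₁‖+‖b₂‖) = 0.937983, sign → tz>0 ⇒ λ=+0.937983
r₁ = λ·B[:,0] = (+0.86240,+0.30794,-0.40180); r₂ = λ·B[:,1] = (-0.15112,+0.91412,+0.37623)
r₃ = r₁×r₂ = (+0.48315,-0.26374,+0.83487); SVD([r₁ r₂ r₃]) → R = UVᵀ:
  R  [+0.86240 -0.15112 +0.48315]
  R  [+0.30794 +0.91412 -0.26374]
  R  [-0.40180 +0.37623 +0.83487]
t = (+0.12779, +0.20054, +0.93798) m
tr R = 2.611383; θ = arccos((tr R − 1)/2) = 0.633954 rad = 36.323°
axis k = ((R−Rᵀ)₃₂, (R−Rᵀ)₁₃, (R−Rᵀ)₂₁) / (2 sinθ) = (+0.540212, +0.747005, +0.387498)
rvec = θ·k = (+0.342469, +0.473567, +0.245656)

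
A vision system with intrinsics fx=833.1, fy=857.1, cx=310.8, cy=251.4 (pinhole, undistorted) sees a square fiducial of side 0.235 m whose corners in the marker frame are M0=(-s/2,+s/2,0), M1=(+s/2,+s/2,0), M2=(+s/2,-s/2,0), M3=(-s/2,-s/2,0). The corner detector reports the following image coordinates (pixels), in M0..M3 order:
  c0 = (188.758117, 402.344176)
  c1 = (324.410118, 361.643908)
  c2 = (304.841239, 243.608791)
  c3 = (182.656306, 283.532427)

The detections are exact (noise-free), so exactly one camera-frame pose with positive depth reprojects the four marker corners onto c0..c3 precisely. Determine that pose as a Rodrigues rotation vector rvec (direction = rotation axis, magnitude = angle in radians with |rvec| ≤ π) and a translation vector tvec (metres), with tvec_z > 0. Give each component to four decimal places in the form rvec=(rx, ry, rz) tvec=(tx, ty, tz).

rvec=(-0.6360, 0.2633, -0.2369) tvec=(-0.1049, 0.1132, 1.4126)

Intrinsics K: fx=833.1, fy=857.1, cx=310.8, cy=251.4
Marker side s = 0.235 m; corners in marker frame (Z=0):
  M0 = (-0.1175, +0.1175, 0)
  M1 = (+0.1175, +0.1175, 0)
  M2 = (+0.1175, -0.1175, 0)
  M3 = (-0.1175, -0.1175, 0)
Detected image corners:
  c0 = (188.758117, 402.344176) px
  c1 = (324.410118, 361.643908) px
  c2 = (304.841239, 243.608791) px
  c3 = (182.656306, 283.532427) px
Planar DLT: solve 8×8 A·h = b for H (H[2,2]=1):
  H  [+517.27170 -54.01404 +248.93615]
  H  [-209.98490 +364.30587 +320.05502]
  H  [-0.11936 -0.43263 +1.00000]
B = K⁻¹H; ‖b₁‖=0.707911, ‖b₂‖=0.707911; λ = 2/(‖b₁‖+‖b₂‖) = 1.412606, sign → tz>0 ⇒ λ=+1.412606
r₁ = λ·B[:,0] = (+0.93999,-0.29662,-0.16861); r₂ = λ·B[:,1] = (+0.13641,+0.77968,-0.61114)
r₃ = r₁×r₂ = (+0.31274,+0.55147,+0.77335); SVD([r₁ r₂ r₃]) → R = UVᵀ:
  R  [+0.93999 +0.13641 +0.31274]
  R  [-0.29662 +0.77968 +0.55147]
  R  [-0.16861 -0.61114 +0.77335]
t = (-0.10490, +0.11315, +1.41261) m
tr R = 2.493022; θ = arccos((tr R − 1)/2) = 0.727994 rad = 41.711°
axis k = ((R−Rᵀ)₃₂, (R−Rᵀ)₁₃, (R−Rᵀ)₂₁) / (2 sinθ) = (-0.873653, +0.361721, -0.325406)
rvec = θ·k = (-0.636014, +0.263331, -0.236894)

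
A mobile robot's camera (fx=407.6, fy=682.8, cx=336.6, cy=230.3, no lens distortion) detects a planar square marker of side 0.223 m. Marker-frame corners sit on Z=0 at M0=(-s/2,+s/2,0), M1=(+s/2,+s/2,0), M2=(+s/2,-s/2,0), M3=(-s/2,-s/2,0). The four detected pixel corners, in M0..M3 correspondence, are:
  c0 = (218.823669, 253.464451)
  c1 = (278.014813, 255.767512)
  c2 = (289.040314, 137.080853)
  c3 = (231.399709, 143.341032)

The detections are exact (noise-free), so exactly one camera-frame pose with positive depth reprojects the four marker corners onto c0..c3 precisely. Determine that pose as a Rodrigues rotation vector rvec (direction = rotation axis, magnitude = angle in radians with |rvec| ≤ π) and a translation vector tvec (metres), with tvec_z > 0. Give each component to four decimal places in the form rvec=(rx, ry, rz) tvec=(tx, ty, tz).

Intrinsics K: fx=407.6, fy=682.8, cx=336.6, cy=230.3
Marker side s = 0.223 m; corners in marker frame (Z=0):
  M0 = (-0.1115, +0.1115, 0)
  M1 = (+0.1115, +0.1115, 0)
  M2 = (+0.1115, -0.1115, 0)
  M3 = (-0.1115, -0.1115, 0)
Detected image corners:
  c0 = (218.823669, 253.464451) px
  c1 = (278.014813, 255.767512) px
  c2 = (289.040314, 137.080853) px
  c3 = (231.399709, 143.341032) px
Planar DLT: solve 8×8 A·h = b for H (H[2,2]=1):
  H  [+175.69462 -100.73158 +253.33930]
  H  [-76.17600 +475.28885 +196.25503]
  H  [-0.33889 -0.18749 +1.00000]
B = K⁻¹H; ‖b₁‖=0.787558, ‖b₂‖=0.787558; λ = 2/(‖b₁‖+‖b₂‖) = 1.269748, sign → tz>0 ⇒ λ=+1.269748
r₁ = λ·B[:,0] = (+0.90267,+0.00348,-0.43031); r₂ = λ·B[:,1] = (-0.11720,+0.96415,-0.23806)
r₃ = r₁×r₂ = (+0.41406,+0.26533,+0.87072); SVD([r₁ r₂ r₃]) → R = UVᵀ:
  R  [+0.90267 -0.11720 +0.41406]
  R  [+0.00348 +0.96415 +0.26533]
  R  [-0.43031 -0.23806 +0.87072]
t = (-0.25937, -0.06331, +1.26975) m
tr R = 2.737551; θ = arccos((tr R − 1)/2) = 0.518073 rad = 29.683°
axis k = ((R−Rᵀ)₃₂, (R−Rᵀ)₁₃, (R−Rᵀ)₂₁) / (2 sinθ) = (-0.508262, +0.852538, +0.121850)
rvec = θ·k = (-0.263317, +0.441677, +0.063127)

rvec=(-0.2633, 0.4417, 0.0631) tvec=(-0.2594, -0.0633, 1.2697)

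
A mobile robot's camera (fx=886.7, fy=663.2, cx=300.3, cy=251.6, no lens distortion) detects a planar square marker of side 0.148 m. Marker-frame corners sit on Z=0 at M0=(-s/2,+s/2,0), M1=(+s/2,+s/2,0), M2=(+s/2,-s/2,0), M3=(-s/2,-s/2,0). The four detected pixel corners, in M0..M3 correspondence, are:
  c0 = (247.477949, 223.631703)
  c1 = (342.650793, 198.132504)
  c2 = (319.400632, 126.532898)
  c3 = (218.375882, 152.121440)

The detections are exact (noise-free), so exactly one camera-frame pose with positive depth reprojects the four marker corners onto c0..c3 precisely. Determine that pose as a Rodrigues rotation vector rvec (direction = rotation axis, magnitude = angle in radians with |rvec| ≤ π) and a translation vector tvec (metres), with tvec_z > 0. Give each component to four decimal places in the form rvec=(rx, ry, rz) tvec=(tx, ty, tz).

rvec=(0.4519, -0.2353, -0.3081) tvec=(-0.0246, -0.1420, 1.2454)

Intrinsics K: fx=886.7, fy=663.2, cx=300.3, cy=251.6
Marker side s = 0.148 m; corners in marker frame (Z=0):
  M0 = (-0.0740, +0.0740, 0)
  M1 = (+0.0740, +0.0740, 0)
  M2 = (+0.0740, -0.0740, 0)
  M3 = (-0.0740, -0.0740, 0)
Detected image corners:
  c0 = (247.477949, 223.631703) px
  c1 = (342.650793, 198.132504) px
  c2 = (319.400632, 126.532898) px
  c3 = (218.375882, 152.121440) px
Planar DLT: solve 8×8 A·h = b for H (H[2,2]=1):
  H  [+697.16020 +281.03366 +282.78360]
  H  [-150.93034 +548.28176 +175.96751]
  H  [+0.12367 +0.37006 +1.00000]
B = K⁻¹H; ‖b₁‖=0.802939, ‖b₂‖=0.802939; λ = 2/(‖b₁‖+‖b₂‖) = 1.245425, sign → tz>0 ⇒ λ=+1.245425
r₁ = λ·B[:,0] = (+0.92704,-0.34186,+0.15402); r₂ = λ·B[:,1] = (+0.23864,+0.85477,+0.46089)
r₃ = r₁×r₂ = (-0.28921,-0.39050,+0.87399); SVD([r₁ r₂ r₃]) → R = UVᵀ:
  R  [+0.92704 +0.23864 -0.28921]
  R  [-0.34186 +0.85477 -0.39050]
  R  [+0.15402 +0.46089 +0.87399]
t = (-0.02460, -0.14203, +1.24542) m
tr R = 2.655806; θ = arccos((tr R − 1)/2) = 0.595438 rad = 34.116°
axis k = ((R−Rᵀ)₃₂, (R−Rᵀ)₁₃, (R−Rᵀ)₂₁) / (2 sinθ) = (+0.758989, -0.395130, -0.517502)
rvec = θ·k = (+0.451930, -0.235275, -0.308140)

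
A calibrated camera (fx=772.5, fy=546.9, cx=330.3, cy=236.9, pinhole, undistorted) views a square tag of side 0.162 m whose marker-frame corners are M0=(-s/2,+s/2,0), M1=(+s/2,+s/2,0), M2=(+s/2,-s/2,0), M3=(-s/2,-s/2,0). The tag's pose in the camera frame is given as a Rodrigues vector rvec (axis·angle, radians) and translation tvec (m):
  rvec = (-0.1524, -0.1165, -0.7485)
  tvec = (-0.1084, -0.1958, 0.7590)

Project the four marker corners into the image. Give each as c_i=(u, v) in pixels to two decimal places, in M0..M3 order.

Intrinsics K: fx=772.5, fy=546.9, cx=330.3, cy=236.9
Marker side s = 0.162 m; corners in marker frame (Z=0):
  M0 = (-0.0810, +0.0810, 0)
  M1 = (+0.0810, +0.0810, 0)
  M2 = (+0.0810, -0.0810, 0)
  M3 = (-0.0810, -0.0810, 0)
rvec = (-0.1524, -0.1165, -0.7485), |rvec| = θ = 0.77269 rad = 44.272°
Rodrigues: sinθ=0.69806, 1−cosθ=0.28396; R = I + sinθ·[k]× + (1−cosθ)·[k]×²:
    [+0.72708 +0.68465 -0.05099]
    [-0.66777 +0.72249 +0.17915]
    [+0.15950 -0.09621 +0.98250]
t = (-0.1084, -0.1958, 0.7590) m
M0: Pc = R·M0+t = (-0.11184, -0.08319, +0.73829); u = 772.5·(-0.11184)/0.73829 + 330.3 = 213.2808, v = 546.9·(-0.08319)/0.73829 + 236.9 = 175.2760
M1: Pc = R·M1+t = (+0.00595, -0.19137, +0.76413); u = 772.5·(+0.00595)/0.76413 + 330.3 = 336.3158, v = 546.9·(-0.19137)/0.76413 + 236.9 = 99.9348
M2: Pc = R·M2+t = (-0.10496, -0.30841, +0.77971); u = 772.5·(-0.10496)/0.77971 + 330.3 = 226.3075, v = 546.9·(-0.30841)/0.77971 + 236.9 = 20.5769
M3: Pc = R·M3+t = (-0.22275, -0.20023, +0.75387); u = 772.5·(-0.22275)/0.75387 + 330.3 = 102.0456, v = 546.9·(-0.20023)/0.75387 + 236.9 = 91.6405

c0=(213.28, 175.28) c1=(336.32, 99.93) c2=(226.31, 20.58) c3=(102.05, 91.64)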